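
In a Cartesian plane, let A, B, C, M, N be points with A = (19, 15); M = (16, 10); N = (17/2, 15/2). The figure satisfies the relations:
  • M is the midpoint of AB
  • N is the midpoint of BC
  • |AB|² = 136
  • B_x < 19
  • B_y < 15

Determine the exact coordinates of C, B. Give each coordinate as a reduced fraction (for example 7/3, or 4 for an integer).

1. B_x = 13  [B = 2·M−A = 2·(16, 10)−(19, 15)]
2. B_y = 5  [B = 2·M−A = 2·(16, 10)−(19, 15)]
   so B = (13, 5)
3. C_x = 4  [C = 2·N−B = 2·(17/2, 15/2)−(13, 5)]
4. C_y = 10  [C = 2·N−B = 2·(17/2, 15/2)−(13, 5)]
   so C = (4, 10)

C = (4, 10)
B = (13, 5)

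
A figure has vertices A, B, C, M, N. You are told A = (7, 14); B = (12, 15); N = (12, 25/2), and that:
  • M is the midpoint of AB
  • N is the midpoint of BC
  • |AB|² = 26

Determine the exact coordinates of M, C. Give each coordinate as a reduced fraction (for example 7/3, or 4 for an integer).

M = (19/2, 29/2)
C = (12, 10)

1. M_x = 19/2  [2·M = A+B = (7, 14)+(12, 15)]
2. M_y = 29/2  [2·M = A+B = (7, 14)+(12, 15)]
   so M = (19/2, 29/2)
3. C_x = 12  [C = 2·N−B = 2·(12, 25/2)−(12, 15)]
4. C_y = 10  [C = 2·N−B = 2·(12, 25/2)−(12, 15)]
   so C = (12, 10)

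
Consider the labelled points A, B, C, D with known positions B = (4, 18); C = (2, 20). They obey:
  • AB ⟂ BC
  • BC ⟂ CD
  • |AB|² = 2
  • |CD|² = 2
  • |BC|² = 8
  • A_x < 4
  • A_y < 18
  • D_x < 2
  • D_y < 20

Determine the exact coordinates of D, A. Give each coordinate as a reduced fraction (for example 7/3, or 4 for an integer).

1. D_x = 1  [[BC ⟂ CD ⇒ -2x+2y-36=0] ∩ [|D−(2, 20)|²=2]]
2. D_y = 19  [[BC ⟂ CD ⇒ -2x+2y-36=0] ∩ [|D−(2, 20)|²=2]]
   so D = (1, 19)
3. A_x = 3  [[AB ⟂ BC ⇒ 2x-2y+28=0] ∩ [|A−(4, 18)|²=2]]
4. A_y = 17  [[AB ⟂ BC ⇒ 2x-2y+28=0] ∩ [|A−(4, 18)|²=2]]
   so A = (3, 17)

D = (1, 19)
A = (3, 17)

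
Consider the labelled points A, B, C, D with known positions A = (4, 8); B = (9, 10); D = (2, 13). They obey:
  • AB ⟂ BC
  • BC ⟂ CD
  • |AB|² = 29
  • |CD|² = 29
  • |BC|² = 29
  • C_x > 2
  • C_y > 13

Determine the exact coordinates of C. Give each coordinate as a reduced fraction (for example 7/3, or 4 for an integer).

C = (7, 15)

1. C_x = 7  [[AB ⟂ BC ⇒ 5x+2y-65=0] ∩ [|C−(2, 13)|²=29]]
2. C_y = 15  [[AB ⟂ BC ⇒ 5x+2y-65=0] ∩ [|C−(2, 13)|²=29]]
   so C = (7, 15)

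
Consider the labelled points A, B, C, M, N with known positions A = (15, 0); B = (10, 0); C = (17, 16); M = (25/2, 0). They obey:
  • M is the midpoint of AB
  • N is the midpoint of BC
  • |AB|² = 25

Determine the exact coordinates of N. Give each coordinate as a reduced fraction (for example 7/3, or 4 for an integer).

N = (27/2, 8)

1. N_x = 27/2  [2·N = B+C = (10, 0)+(17, 16)]
2. N_y = 8  [2·N = B+C = (10, 0)+(17, 16)]
   so N = (27/2, 8)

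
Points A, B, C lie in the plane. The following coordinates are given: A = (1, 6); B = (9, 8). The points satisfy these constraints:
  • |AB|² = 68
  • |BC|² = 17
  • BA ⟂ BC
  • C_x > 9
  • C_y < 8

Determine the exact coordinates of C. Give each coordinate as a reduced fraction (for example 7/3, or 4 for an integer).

C = (10, 4)

1. C_x = 10  [[BA ⟂ BC ⇒ -8x-2y+88=0] ∩ [|C−(9, 8)|²=17]]
2. C_y = 4  [[BA ⟂ BC ⇒ -8x-2y+88=0] ∩ [|C−(9, 8)|²=17]]
   so C = (10, 4)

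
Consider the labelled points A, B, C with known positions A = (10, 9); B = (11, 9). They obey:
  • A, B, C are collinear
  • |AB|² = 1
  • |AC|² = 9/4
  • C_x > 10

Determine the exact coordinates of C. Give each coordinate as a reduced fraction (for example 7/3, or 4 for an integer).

1. C_x = 23/2  [[A, B, C are collinear ⇒ 1y-9=0] ∩ [|C−(10, 9)|²=9/4]]
2. C_y = 9  [[A, B, C are collinear ⇒ 1y-9=0] ∩ [|C−(10, 9)|²=9/4]]
   so C = (23/2, 9)

C = (23/2, 9)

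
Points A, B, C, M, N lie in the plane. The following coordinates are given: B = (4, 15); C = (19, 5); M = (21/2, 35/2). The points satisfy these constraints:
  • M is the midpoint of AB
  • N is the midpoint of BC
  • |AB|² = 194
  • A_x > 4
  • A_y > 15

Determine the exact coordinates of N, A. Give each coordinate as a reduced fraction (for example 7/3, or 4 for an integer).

1. A_x = 17  [A = 2·M−B = 2·(21/2, 35/2)−(4, 15)]
2. A_y = 20  [A = 2·M−B = 2·(21/2, 35/2)−(4, 15)]
   so A = (17, 20)
3. N_x = 23/2  [2·N = B+C = (4, 15)+(19, 5)]
4. N_y = 10  [2·N = B+C = (4, 15)+(19, 5)]
   so N = (23/2, 10)

N = (23/2, 10)
A = (17, 20)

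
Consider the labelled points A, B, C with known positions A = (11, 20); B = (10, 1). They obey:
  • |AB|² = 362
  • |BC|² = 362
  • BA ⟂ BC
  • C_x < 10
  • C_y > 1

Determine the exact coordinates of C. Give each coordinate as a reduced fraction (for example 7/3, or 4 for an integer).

C = (-9, 2)

1. C_x = -9  [[BA ⟂ BC ⇒ 1x+19y-29=0] ∩ [|C−(10, 1)|²=362]]
2. C_y = 2  [[BA ⟂ BC ⇒ 1x+19y-29=0] ∩ [|C−(10, 1)|²=362]]
   so C = (-9, 2)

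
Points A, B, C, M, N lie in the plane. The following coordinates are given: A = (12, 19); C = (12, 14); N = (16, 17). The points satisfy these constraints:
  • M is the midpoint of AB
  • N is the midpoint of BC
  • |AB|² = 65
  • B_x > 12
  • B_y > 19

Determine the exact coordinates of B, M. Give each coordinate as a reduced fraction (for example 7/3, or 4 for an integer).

B = (20, 20)
M = (16, 39/2)

1. B_x = 20  [B = 2·N−C = 2·(16, 17)−(12, 14)]
2. B_y = 20  [B = 2·N−C = 2·(16, 17)−(12, 14)]
   so B = (20, 20)
3. M_x = 16  [2·M = A+B = (12, 19)+(20, 20)]
4. M_y = 39/2  [2·M = A+B = (12, 19)+(20, 20)]
   so M = (16, 39/2)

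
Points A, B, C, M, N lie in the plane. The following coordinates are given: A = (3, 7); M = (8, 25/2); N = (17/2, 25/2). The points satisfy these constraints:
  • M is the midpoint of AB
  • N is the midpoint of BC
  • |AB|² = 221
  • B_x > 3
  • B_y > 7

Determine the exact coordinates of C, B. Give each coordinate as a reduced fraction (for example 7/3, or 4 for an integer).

C = (4, 7)
B = (13, 18)

1. B_x = 13  [B = 2·M−A = 2·(8, 25/2)−(3, 7)]
2. B_y = 18  [B = 2·M−A = 2·(8, 25/2)−(3, 7)]
   so B = (13, 18)
3. C_x = 4  [C = 2·N−B = 2·(17/2, 25/2)−(13, 18)]
4. C_y = 7  [C = 2·N−B = 2·(17/2, 25/2)−(13, 18)]
   so C = (4, 7)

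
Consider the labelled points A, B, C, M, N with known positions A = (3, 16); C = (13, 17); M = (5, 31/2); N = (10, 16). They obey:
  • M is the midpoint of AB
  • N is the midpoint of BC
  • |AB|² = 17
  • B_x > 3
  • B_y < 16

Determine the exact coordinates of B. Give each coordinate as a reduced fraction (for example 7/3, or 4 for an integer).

B = (7, 15)

1. B_x = 7  [B = 2·M−A = 2·(5, 31/2)−(3, 16)]
2. B_y = 15  [B = 2·M−A = 2·(5, 31/2)−(3, 16)]
   so B = (7, 15)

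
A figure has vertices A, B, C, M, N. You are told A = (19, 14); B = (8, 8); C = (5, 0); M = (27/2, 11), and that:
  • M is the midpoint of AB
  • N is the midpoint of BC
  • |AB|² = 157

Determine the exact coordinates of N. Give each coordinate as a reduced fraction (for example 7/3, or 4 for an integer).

1. N_x = 13/2  [2·N = B+C = (8, 8)+(5, 0)]
2. N_y = 4  [2·N = B+C = (8, 8)+(5, 0)]
   so N = (13/2, 4)

N = (13/2, 4)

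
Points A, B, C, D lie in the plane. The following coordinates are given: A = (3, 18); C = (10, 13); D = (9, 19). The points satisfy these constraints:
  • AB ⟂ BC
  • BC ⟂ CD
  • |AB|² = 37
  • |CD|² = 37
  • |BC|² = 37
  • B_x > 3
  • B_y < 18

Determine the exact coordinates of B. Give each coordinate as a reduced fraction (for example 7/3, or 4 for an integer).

1. B_x = 4  [[BC ⟂ CD ⇒ 1x-6y+68=0] ∩ [|B−(3, 18)|²=37]]
2. B_y = 12  [[BC ⟂ CD ⇒ 1x-6y+68=0] ∩ [|B−(3, 18)|²=37]]
   so B = (4, 12)

B = (4, 12)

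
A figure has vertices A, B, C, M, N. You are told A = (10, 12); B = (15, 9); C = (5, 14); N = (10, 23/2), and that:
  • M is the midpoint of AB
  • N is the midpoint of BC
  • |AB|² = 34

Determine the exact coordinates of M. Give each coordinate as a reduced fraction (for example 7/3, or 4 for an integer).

1. M_x = 25/2  [2·M = A+B = (10, 12)+(15, 9)]
2. M_y = 21/2  [2·M = A+B = (10, 12)+(15, 9)]
   so M = (25/2, 21/2)

M = (25/2, 21/2)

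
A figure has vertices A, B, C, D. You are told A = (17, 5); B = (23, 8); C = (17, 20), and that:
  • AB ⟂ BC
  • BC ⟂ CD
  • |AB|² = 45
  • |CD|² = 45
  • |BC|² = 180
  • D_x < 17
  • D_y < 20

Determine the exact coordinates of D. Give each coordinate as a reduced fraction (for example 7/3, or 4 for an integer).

1. D_x = 11  [[BC ⟂ CD ⇒ -6x+12y-138=0] ∩ [|D−(17, 20)|²=45]]
2. D_y = 17  [[BC ⟂ CD ⇒ -6x+12y-138=0] ∩ [|D−(17, 20)|²=45]]
   so D = (11, 17)

D = (11, 17)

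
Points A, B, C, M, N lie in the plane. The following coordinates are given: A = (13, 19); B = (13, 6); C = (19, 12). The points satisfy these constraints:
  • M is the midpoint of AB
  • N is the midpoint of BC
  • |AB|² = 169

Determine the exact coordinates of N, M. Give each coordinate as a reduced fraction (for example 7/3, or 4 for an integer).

1. M_x = 13  [2·M = A+B = (13, 19)+(13, 6)]
2. M_y = 25/2  [2·M = A+B = (13, 19)+(13, 6)]
   so M = (13, 25/2)
3. N_x = 16  [2·N = B+C = (13, 6)+(19, 12)]
4. N_y = 9  [2·N = B+C = (13, 6)+(19, 12)]
   so N = (16, 9)

N = (16, 9)
M = (13, 25/2)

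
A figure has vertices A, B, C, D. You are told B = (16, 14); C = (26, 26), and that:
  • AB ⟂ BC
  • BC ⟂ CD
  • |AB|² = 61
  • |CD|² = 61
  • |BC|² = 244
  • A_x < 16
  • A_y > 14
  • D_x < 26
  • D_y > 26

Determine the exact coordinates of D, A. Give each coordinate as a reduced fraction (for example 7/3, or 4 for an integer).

D = (20, 31)
A = (10, 19)

1. D_x = 20  [[BC ⟂ CD ⇒ 10x+12y-572=0] ∩ [|D−(26, 26)|²=61]]
2. D_y = 31  [[BC ⟂ CD ⇒ 10x+12y-572=0] ∩ [|D−(26, 26)|²=61]]
   so D = (20, 31)
3. A_x = 10  [[AB ⟂ BC ⇒ -10x-12y+328=0] ∩ [|A−(16, 14)|²=61]]
4. A_y = 19  [[AB ⟂ BC ⇒ -10x-12y+328=0] ∩ [|A−(16, 14)|²=61]]
   so A = (10, 19)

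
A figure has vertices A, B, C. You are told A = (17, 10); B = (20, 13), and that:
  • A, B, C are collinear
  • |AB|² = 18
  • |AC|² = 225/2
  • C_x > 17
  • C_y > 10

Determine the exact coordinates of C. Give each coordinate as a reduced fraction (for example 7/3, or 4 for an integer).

1. C_x = 49/2  [[A, B, C are collinear ⇒ -3x+3y+21=0] ∩ [|C−(17, 10)|²=225/2]]
2. C_y = 35/2  [[A, B, C are collinear ⇒ -3x+3y+21=0] ∩ [|C−(17, 10)|²=225/2]]
   so C = (49/2, 35/2)

C = (49/2, 35/2)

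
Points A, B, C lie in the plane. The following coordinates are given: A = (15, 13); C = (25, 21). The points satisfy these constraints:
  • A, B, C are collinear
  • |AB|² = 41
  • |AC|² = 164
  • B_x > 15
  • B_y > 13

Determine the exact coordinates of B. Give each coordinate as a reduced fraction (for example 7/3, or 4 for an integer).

B = (20, 17)

1. B_x = 20  [[A, B, C are collinear ⇒ 8x-10y+10=0] ∩ [|B−(15, 13)|²=41]]
2. B_y = 17  [[A, B, C are collinear ⇒ 8x-10y+10=0] ∩ [|B−(15, 13)|²=41]]
   so B = (20, 17)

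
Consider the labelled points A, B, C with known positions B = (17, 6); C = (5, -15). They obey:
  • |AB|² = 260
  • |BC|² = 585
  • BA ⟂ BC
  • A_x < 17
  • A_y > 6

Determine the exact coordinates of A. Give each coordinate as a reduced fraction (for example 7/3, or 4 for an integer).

1. A_x = 3  [[BA ⟂ BC ⇒ -12x-21y+330=0] ∩ [|A−(17, 6)|²=260]]
2. A_y = 14  [[BA ⟂ BC ⇒ -12x-21y+330=0] ∩ [|A−(17, 6)|²=260]]
   so A = (3, 14)

A = (3, 14)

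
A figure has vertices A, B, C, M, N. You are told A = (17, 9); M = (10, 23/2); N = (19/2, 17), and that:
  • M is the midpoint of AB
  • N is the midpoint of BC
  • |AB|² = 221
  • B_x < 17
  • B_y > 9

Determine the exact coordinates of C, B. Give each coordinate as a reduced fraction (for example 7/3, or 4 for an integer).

C = (16, 20)
B = (3, 14)

1. B_x = 3  [B = 2·M−A = 2·(10, 23/2)−(17, 9)]
2. B_y = 14  [B = 2·M−A = 2·(10, 23/2)−(17, 9)]
   so B = (3, 14)
3. C_x = 16  [C = 2·N−B = 2·(19/2, 17)−(3, 14)]
4. C_y = 20  [C = 2·N−B = 2·(19/2, 17)−(3, 14)]
   so C = (16, 20)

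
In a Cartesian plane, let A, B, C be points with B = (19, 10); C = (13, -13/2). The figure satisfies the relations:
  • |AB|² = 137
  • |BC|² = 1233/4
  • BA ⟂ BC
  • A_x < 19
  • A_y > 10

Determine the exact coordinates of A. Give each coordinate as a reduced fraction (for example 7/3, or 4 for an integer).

1. A_x = 8  [[BA ⟂ BC ⇒ -6x-33/2y+279=0] ∩ [|A−(19, 10)|²=137]]
2. A_y = 14  [[BA ⟂ BC ⇒ -6x-33/2y+279=0] ∩ [|A−(19, 10)|²=137]]
   so A = (8, 14)

A = (8, 14)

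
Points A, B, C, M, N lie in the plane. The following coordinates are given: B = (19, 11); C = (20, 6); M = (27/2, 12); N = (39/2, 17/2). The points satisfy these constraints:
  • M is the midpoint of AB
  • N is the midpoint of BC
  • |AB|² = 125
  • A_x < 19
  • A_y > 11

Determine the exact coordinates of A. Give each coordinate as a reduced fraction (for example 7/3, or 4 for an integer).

A = (8, 13)

1. A_x = 8  [A = 2·M−B = 2·(27/2, 12)−(19, 11)]
2. A_y = 13  [A = 2·M−B = 2·(27/2, 12)−(19, 11)]
   so A = (8, 13)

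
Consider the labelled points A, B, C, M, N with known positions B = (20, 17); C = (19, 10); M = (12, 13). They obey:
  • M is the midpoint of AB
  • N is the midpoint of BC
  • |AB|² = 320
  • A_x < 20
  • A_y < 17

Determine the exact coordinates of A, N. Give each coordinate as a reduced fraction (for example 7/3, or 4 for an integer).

A = (4, 9)
N = (39/2, 27/2)

1. A_x = 4  [A = 2·M−B = 2·(12, 13)−(20, 17)]
2. A_y = 9  [A = 2·M−B = 2·(12, 13)−(20, 17)]
   so A = (4, 9)
3. N_x = 39/2  [2·N = B+C = (20, 17)+(19, 10)]
4. N_y = 27/2  [2·N = B+C = (20, 17)+(19, 10)]
   so N = (39/2, 27/2)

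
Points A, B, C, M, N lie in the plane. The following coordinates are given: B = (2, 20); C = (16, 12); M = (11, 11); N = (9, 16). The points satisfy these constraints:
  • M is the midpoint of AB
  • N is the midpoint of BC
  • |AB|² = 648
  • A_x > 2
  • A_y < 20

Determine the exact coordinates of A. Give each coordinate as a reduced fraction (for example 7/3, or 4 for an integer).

1. A_x = 20  [A = 2·M−B = 2·(11, 11)−(2, 20)]
2. A_y = 2  [A = 2·M−B = 2·(11, 11)−(2, 20)]
   so A = (20, 2)

A = (20, 2)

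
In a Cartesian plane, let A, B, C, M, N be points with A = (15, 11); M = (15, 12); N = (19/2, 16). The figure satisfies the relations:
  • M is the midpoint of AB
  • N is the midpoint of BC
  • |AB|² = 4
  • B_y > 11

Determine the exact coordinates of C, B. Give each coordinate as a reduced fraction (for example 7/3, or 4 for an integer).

1. B_x = 15  [B = 2·M−A = 2·(15, 12)−(15, 11)]
2. B_y = 13  [B = 2·M−A = 2·(15, 12)−(15, 11)]
   so B = (15, 13)
3. C_x = 4  [C = 2·N−B = 2·(19/2, 16)−(15, 13)]
4. C_y = 19  [C = 2·N−B = 2·(19/2, 16)−(15, 13)]
   so C = (4, 19)

C = (4, 19)
B = (15, 13)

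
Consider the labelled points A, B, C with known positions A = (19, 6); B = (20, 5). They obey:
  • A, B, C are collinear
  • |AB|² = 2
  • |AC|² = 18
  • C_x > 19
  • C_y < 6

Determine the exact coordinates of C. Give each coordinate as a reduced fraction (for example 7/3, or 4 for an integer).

C = (22, 3)

1. C_x = 22  [[A, B, C are collinear ⇒ 1x+1y-25=0] ∩ [|C−(19, 6)|²=18]]
2. C_y = 3  [[A, B, C are collinear ⇒ 1x+1y-25=0] ∩ [|C−(19, 6)|²=18]]
   so C = (22, 3)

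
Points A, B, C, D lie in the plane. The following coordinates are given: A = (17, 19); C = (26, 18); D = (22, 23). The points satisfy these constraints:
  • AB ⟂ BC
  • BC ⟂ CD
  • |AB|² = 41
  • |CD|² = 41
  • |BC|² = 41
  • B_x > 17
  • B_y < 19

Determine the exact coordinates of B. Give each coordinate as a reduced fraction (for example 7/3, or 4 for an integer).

1. B_x = 21  [[BC ⟂ CD ⇒ 4x-5y-14=0] ∩ [|B−(17, 19)|²=41]]
2. B_y = 14  [[BC ⟂ CD ⇒ 4x-5y-14=0] ∩ [|B−(17, 19)|²=41]]
   so B = (21, 14)

B = (21, 14)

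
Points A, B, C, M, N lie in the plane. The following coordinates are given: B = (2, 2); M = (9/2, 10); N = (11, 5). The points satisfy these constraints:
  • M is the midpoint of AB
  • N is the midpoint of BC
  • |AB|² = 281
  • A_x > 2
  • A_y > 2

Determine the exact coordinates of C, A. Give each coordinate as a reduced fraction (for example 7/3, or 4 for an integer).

1. A_x = 7  [A = 2·M−B = 2·(9/2, 10)−(2, 2)]
2. A_y = 18  [A = 2·M−B = 2·(9/2, 10)−(2, 2)]
   so A = (7, 18)
3. C_x = 20  [C = 2·N−B = 2·(11, 5)−(2, 2)]
4. C_y = 8  [C = 2·N−B = 2·(11, 5)−(2, 2)]
   so C = (20, 8)

C = (20, 8)
A = (7, 18)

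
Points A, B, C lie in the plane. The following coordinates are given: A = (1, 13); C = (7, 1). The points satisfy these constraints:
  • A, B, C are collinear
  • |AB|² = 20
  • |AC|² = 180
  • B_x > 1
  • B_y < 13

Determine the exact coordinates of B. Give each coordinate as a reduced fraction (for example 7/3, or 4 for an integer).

1. B_x = 3  [[A, B, C are collinear ⇒ -12x-6y+90=0] ∩ [|B−(1, 13)|²=20]]
2. B_y = 9  [[A, B, C are collinear ⇒ -12x-6y+90=0] ∩ [|B−(1, 13)|²=20]]
   so B = (3, 9)

B = (3, 9)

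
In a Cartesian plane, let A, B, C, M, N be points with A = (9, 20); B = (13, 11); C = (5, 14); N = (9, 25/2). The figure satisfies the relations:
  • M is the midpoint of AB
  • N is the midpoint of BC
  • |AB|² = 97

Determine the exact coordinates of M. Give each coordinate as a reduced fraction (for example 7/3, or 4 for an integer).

1. M_x = 11  [2·M = A+B = (9, 20)+(13, 11)]
2. M_y = 31/2  [2·M = A+B = (9, 20)+(13, 11)]
   so M = (11, 31/2)

M = (11, 31/2)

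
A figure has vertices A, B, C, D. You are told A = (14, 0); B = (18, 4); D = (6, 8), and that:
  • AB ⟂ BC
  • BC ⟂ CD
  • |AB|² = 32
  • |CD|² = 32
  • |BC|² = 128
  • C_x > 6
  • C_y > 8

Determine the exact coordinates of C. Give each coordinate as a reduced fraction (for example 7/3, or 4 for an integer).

1. C_x = 10  [[AB ⟂ BC ⇒ 4x+4y-88=0] ∩ [|C−(6, 8)|²=32]]
2. C_y = 12  [[AB ⟂ BC ⇒ 4x+4y-88=0] ∩ [|C−(6, 8)|²=32]]
   so C = (10, 12)

C = (10, 12)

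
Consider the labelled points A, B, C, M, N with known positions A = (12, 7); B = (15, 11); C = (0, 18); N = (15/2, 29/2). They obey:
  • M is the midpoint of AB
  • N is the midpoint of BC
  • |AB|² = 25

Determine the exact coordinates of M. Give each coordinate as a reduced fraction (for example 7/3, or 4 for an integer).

M = (27/2, 9)

1. M_x = 27/2  [2·M = A+B = (12, 7)+(15, 11)]
2. M_y = 9  [2·M = A+B = (12, 7)+(15, 11)]
   so M = (27/2, 9)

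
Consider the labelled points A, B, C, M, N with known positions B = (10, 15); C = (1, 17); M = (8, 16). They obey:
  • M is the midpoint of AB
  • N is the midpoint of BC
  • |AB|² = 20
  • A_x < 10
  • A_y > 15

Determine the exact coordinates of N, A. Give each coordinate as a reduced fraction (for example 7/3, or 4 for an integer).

N = (11/2, 16)
A = (6, 17)

1. A_x = 6  [A = 2·M−B = 2·(8, 16)−(10, 15)]
2. A_y = 17  [A = 2·M−B = 2·(8, 16)−(10, 15)]
   so A = (6, 17)
3. N_x = 11/2  [2·N = B+C = (10, 15)+(1, 17)]
4. N_y = 16  [2·N = B+C = (10, 15)+(1, 17)]
   so N = (11/2, 16)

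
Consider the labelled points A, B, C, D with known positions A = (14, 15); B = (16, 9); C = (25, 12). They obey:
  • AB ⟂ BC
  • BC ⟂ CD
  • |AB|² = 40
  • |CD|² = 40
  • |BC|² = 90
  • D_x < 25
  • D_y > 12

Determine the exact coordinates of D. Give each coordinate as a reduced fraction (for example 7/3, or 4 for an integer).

1. D_x = 23  [[BC ⟂ CD ⇒ 9x+3y-261=0] ∩ [|D−(25, 12)|²=40]]
2. D_y = 18  [[BC ⟂ CD ⇒ 9x+3y-261=0] ∩ [|D−(25, 12)|²=40]]
   so D = (23, 18)

D = (23, 18)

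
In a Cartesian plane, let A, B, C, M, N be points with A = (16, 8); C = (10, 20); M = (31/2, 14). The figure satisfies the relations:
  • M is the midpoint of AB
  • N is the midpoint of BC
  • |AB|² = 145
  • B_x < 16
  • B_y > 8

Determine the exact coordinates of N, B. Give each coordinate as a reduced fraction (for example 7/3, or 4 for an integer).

N = (25/2, 20)
B = (15, 20)

1. B_x = 15  [B = 2·M−A = 2·(31/2, 14)−(16, 8)]
2. B_y = 20  [B = 2·M−A = 2·(31/2, 14)−(16, 8)]
   so B = (15, 20)
3. N_x = 25/2  [2·N = B+C = (15, 20)+(10, 20)]
4. N_y = 20  [2·N = B+C = (15, 20)+(10, 20)]
   so N = (25/2, 20)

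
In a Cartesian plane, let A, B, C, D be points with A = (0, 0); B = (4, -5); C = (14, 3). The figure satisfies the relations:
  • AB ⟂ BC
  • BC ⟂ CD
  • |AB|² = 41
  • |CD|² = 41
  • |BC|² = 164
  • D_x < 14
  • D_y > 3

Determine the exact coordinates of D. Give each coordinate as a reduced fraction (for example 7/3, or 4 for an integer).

D = (10, 8)

1. D_x = 10  [[BC ⟂ CD ⇒ 10x+8y-164=0] ∩ [|D−(14, 3)|²=41]]
2. D_y = 8  [[BC ⟂ CD ⇒ 10x+8y-164=0] ∩ [|D−(14, 3)|²=41]]
   so D = (10, 8)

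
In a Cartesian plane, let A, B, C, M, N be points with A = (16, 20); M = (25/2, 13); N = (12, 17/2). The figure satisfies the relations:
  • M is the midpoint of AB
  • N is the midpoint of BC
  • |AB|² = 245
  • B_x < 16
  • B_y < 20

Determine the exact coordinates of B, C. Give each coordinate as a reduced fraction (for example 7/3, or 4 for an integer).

1. B_x = 9  [B = 2·M−A = 2·(25/2, 13)−(16, 20)]
2. B_y = 6  [B = 2·M−A = 2·(25/2, 13)−(16, 20)]
   so B = (9, 6)
3. C_x = 15  [C = 2·N−B = 2·(12, 17/2)−(9, 6)]
4. C_y = 11  [C = 2·N−B = 2·(12, 17/2)−(9, 6)]
   so C = (15, 11)

B = (9, 6)
C = (15, 11)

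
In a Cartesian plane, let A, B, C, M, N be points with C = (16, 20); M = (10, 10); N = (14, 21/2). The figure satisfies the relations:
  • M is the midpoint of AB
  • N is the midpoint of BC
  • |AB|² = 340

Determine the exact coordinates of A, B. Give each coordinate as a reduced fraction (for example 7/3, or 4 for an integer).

A = (8, 19)
B = (12, 1)

1. B_x = 12  [B = 2·N−C = 2·(14, 21/2)−(16, 20)]
2. B_y = 1  [B = 2·N−C = 2·(14, 21/2)−(16, 20)]
   so B = (12, 1)
3. A_x = 8  [A = 2·M−B = 2·(10, 10)−(12, 1)]
4. A_y = 19  [A = 2·M−B = 2·(10, 10)−(12, 1)]
   so A = (8, 19)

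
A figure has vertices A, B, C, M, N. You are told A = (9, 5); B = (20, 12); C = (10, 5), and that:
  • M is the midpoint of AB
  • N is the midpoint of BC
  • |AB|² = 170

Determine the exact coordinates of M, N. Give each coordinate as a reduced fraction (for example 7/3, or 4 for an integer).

1. M_x = 29/2  [2·M = A+B = (9, 5)+(20, 12)]
2. M_y = 17/2  [2·M = A+B = (9, 5)+(20, 12)]
   so M = (29/2, 17/2)
3. N_x = 15  [2·N = B+C = (20, 12)+(10, 5)]
4. N_y = 17/2  [2·N = B+C = (20, 12)+(10, 5)]
   so N = (15, 17/2)

M = (29/2, 17/2)
N = (15, 17/2)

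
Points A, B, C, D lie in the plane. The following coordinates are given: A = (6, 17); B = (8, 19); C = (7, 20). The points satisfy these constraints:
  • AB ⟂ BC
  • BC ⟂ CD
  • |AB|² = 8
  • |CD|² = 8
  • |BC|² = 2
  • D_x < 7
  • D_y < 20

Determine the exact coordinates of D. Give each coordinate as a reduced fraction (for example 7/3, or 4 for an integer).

D = (5, 18)

1. D_x = 5  [[BC ⟂ CD ⇒ -1x+1y-13=0] ∩ [|D−(7, 20)|²=8]]
2. D_y = 18  [[BC ⟂ CD ⇒ -1x+1y-13=0] ∩ [|D−(7, 20)|²=8]]
   so D = (5, 18)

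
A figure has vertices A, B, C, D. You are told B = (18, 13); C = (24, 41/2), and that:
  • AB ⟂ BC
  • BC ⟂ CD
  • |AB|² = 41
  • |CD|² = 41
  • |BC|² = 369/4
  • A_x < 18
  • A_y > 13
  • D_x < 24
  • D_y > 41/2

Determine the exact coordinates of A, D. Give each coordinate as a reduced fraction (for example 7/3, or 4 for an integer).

1. A_x = 13  [[AB ⟂ BC ⇒ -6x-15/2y+411/2=0] ∩ [|A−(18, 13)|²=41]]
2. A_y = 17  [[AB ⟂ BC ⇒ -6x-15/2y+411/2=0] ∩ [|A−(18, 13)|²=41]]
   so A = (13, 17)
3. D_x = 19  [[BC ⟂ CD ⇒ 6x+15/2y-1191/4=0] ∩ [|D−(24, 41/2)|²=41]]
4. D_y = 49/2  [[BC ⟂ CD ⇒ 6x+15/2y-1191/4=0] ∩ [|D−(24, 41/2)|²=41]]
   so D = (19, 49/2)

A = (13, 17)
D = (19, 49/2)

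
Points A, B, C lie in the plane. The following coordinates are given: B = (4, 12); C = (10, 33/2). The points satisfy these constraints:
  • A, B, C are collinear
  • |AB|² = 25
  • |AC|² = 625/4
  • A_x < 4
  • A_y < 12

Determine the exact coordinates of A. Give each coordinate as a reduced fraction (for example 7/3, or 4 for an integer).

1. A_x = 0  [[A, B, C are collinear ⇒ -9/2x+6y-54=0] ∩ [|A−(4, 12)|²=25]]
2. A_y = 9  [[A, B, C are collinear ⇒ -9/2x+6y-54=0] ∩ [|A−(4, 12)|²=25]]
   so A = (0, 9)

A = (0, 9)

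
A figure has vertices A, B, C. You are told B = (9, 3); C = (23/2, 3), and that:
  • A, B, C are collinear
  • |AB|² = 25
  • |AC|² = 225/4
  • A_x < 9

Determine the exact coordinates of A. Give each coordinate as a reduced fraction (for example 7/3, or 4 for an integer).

1. A_x = 4  [[A, B, C are collinear ⇒ 5/2y-15/2=0] ∩ [|A−(9, 3)|²=25]]
2. A_y = 3  [[A, B, C are collinear ⇒ 5/2y-15/2=0] ∩ [|A−(9, 3)|²=25]]
   so A = (4, 3)

A = (4, 3)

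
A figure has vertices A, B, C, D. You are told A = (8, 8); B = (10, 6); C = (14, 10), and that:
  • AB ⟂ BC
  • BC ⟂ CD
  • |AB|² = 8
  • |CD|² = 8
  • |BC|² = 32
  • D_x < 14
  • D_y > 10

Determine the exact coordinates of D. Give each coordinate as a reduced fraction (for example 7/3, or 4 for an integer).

1. D_x = 12  [[BC ⟂ CD ⇒ 4x+4y-96=0] ∩ [|D−(14, 10)|²=8]]
2. D_y = 12  [[BC ⟂ CD ⇒ 4x+4y-96=0] ∩ [|D−(14, 10)|²=8]]
   so D = (12, 12)

D = (12, 12)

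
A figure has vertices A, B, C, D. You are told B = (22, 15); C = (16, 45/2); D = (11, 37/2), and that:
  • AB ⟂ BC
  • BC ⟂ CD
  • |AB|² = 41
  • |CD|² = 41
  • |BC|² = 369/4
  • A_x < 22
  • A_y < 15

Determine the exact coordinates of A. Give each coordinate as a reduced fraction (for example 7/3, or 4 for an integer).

1. A_x = 17  [[AB ⟂ BC ⇒ 6x-15/2y-39/2=0] ∩ [|A−(22, 15)|²=41]]
2. A_y = 11  [[AB ⟂ BC ⇒ 6x-15/2y-39/2=0] ∩ [|A−(22, 15)|²=41]]
   so A = (17, 11)

A = (17, 11)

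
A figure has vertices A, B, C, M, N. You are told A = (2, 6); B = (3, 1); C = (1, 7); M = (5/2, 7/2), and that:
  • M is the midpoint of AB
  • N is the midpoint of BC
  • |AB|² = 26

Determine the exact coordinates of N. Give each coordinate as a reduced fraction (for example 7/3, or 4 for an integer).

1. N_x = 2  [2·N = B+C = (3, 1)+(1, 7)]
2. N_y = 4  [2·N = B+C = (3, 1)+(1, 7)]
   so N = (2, 4)

N = (2, 4)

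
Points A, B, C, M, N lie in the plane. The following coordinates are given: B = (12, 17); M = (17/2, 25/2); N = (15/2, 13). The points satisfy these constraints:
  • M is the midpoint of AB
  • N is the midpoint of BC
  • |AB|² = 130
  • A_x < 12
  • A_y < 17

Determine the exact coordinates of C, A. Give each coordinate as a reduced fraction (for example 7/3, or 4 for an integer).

C = (3, 9)
A = (5, 8)

1. A_x = 5  [A = 2·M−B = 2·(17/2, 25/2)−(12, 17)]
2. A_y = 8  [A = 2·M−B = 2·(17/2, 25/2)−(12, 17)]
   so A = (5, 8)
3. C_x = 3  [C = 2·N−B = 2·(15/2, 13)−(12, 17)]
4. C_y = 9  [C = 2·N−B = 2·(15/2, 13)−(12, 17)]
   so C = (3, 9)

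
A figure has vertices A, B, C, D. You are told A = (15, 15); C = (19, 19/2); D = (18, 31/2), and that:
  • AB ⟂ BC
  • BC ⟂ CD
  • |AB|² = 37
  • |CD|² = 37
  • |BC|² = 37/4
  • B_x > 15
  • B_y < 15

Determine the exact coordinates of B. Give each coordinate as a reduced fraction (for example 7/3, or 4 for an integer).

B = (16, 9)

1. B_x = 16  [[BC ⟂ CD ⇒ 1x-6y+38=0] ∩ [|B−(15, 15)|²=37]]
2. B_y = 9  [[BC ⟂ CD ⇒ 1x-6y+38=0] ∩ [|B−(15, 15)|²=37]]
   so B = (16, 9)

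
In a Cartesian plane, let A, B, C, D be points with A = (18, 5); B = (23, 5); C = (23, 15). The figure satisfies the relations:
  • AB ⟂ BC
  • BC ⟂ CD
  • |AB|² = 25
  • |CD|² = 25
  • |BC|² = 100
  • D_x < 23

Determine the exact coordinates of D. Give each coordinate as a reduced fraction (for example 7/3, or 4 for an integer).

D = (18, 15)

1. D_x = 18  [[BC ⟂ CD ⇒ 10y-150=0] ∩ [|D−(23, 15)|²=25]]
2. D_y = 15  [[BC ⟂ CD ⇒ 10y-150=0] ∩ [|D−(23, 15)|²=25]]
   so D = (18, 15)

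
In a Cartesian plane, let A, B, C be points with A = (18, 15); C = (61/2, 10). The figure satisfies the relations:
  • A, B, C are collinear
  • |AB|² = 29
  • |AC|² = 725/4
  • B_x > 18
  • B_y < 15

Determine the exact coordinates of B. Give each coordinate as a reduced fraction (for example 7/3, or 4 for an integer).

1. B_x = 23  [[A, B, C are collinear ⇒ -5x-25/2y+555/2=0] ∩ [|B−(18, 15)|²=29]]
2. B_y = 13  [[A, B, C are collinear ⇒ -5x-25/2y+555/2=0] ∩ [|B−(18, 15)|²=29]]
   so B = (23, 13)

B = (23, 13)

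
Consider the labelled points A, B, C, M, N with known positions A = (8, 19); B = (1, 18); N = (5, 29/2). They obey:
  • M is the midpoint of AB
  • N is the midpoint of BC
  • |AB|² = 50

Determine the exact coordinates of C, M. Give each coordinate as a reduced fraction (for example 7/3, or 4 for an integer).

1. M_x = 9/2  [2·M = A+B = (8, 19)+(1, 18)]
2. M_y = 37/2  [2·M = A+B = (8, 19)+(1, 18)]
   so M = (9/2, 37/2)
3. C_x = 9  [C = 2·N−B = 2·(5, 29/2)−(1, 18)]
4. C_y = 11  [C = 2·N−B = 2·(5, 29/2)−(1, 18)]
   so C = (9, 11)

C = (9, 11)
M = (9/2, 37/2)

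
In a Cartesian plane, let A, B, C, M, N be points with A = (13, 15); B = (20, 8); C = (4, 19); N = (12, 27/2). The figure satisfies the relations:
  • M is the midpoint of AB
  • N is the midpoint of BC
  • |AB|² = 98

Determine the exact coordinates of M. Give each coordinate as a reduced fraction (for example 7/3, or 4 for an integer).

1. M_x = 33/2  [2·M = A+B = (13, 15)+(20, 8)]
2. M_y = 23/2  [2·M = A+B = (13, 15)+(20, 8)]
   so M = (33/2, 23/2)

M = (33/2, 23/2)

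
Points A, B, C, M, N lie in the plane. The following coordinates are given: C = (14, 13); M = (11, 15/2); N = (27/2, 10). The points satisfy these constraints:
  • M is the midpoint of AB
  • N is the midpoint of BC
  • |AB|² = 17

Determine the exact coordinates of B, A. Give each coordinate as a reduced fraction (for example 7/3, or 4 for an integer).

1. B_x = 13  [B = 2·N−C = 2·(27/2, 10)−(14, 13)]
2. B_y = 7  [B = 2·N−C = 2·(27/2, 10)−(14, 13)]
   so B = (13, 7)
3. A_x = 9  [A = 2·M−B = 2·(11, 15/2)−(13, 7)]
4. A_y = 8  [A = 2·M−B = 2·(11, 15/2)−(13, 7)]
   so A = (9, 8)

B = (13, 7)
A = (9, 8)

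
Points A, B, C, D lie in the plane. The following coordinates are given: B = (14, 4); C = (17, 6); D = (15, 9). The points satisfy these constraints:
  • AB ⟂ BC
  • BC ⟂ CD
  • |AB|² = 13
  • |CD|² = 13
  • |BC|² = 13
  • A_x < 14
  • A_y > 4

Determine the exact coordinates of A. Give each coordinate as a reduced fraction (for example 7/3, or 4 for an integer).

A = (12, 7)

1. A_x = 12  [[AB ⟂ BC ⇒ -3x-2y+50=0] ∩ [|A−(14, 4)|²=13]]
2. A_y = 7  [[AB ⟂ BC ⇒ -3x-2y+50=0] ∩ [|A−(14, 4)|²=13]]
   so A = (12, 7)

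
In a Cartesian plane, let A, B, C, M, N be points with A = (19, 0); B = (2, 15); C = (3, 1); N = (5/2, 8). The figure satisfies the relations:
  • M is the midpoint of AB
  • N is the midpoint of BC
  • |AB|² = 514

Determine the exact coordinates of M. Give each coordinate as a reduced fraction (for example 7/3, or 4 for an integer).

1. M_x = 21/2  [2·M = A+B = (19, 0)+(2, 15)]
2. M_y = 15/2  [2·M = A+B = (19, 0)+(2, 15)]
   so M = (21/2, 15/2)

M = (21/2, 15/2)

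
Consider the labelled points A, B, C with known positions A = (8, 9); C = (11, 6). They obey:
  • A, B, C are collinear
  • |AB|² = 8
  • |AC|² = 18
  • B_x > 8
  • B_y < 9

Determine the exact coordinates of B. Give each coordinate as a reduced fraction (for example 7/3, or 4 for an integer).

B = (10, 7)

1. B_x = 10  [[A, B, C are collinear ⇒ -3x-3y+51=0] ∩ [|B−(8, 9)|²=8]]
2. B_y = 7  [[A, B, C are collinear ⇒ -3x-3y+51=0] ∩ [|B−(8, 9)|²=8]]
   so B = (10, 7)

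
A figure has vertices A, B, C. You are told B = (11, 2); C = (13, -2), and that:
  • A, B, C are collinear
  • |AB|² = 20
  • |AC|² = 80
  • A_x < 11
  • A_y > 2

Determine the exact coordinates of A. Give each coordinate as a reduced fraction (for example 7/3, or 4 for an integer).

A = (9, 6)

1. A_x = 9  [[A, B, C are collinear ⇒ 4x+2y-48=0] ∩ [|A−(11, 2)|²=20]]
2. A_y = 6  [[A, B, C are collinear ⇒ 4x+2y-48=0] ∩ [|A−(11, 2)|²=20]]
   so A = (9, 6)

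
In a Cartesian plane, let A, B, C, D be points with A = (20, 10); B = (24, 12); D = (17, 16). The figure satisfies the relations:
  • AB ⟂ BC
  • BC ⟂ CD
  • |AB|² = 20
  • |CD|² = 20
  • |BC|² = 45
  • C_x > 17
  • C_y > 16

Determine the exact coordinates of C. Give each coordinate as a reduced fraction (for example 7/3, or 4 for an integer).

1. C_x = 21  [[AB ⟂ BC ⇒ 4x+2y-120=0] ∩ [|C−(17, 16)|²=20]]
2. C_y = 18  [[AB ⟂ BC ⇒ 4x+2y-120=0] ∩ [|C−(17, 16)|²=20]]
   so C = (21, 18)

C = (21, 18)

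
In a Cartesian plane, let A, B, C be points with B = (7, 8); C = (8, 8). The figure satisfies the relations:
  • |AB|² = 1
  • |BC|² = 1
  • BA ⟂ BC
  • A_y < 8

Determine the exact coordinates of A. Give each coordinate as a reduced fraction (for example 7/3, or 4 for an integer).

1. A_x = 7  [[BA ⟂ BC ⇒ 1x-7=0] ∩ [|A−(7, 8)|²=1]]
2. A_y = 7  [[BA ⟂ BC ⇒ 1x-7=0] ∩ [|A−(7, 8)|²=1]]
   so A = (7, 7)

A = (7, 7)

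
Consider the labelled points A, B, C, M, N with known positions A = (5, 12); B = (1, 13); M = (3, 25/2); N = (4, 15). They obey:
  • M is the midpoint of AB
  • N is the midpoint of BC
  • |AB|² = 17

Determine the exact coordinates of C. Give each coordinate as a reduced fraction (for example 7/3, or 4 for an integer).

1. C_x = 7  [C = 2·N−B = 2·(4, 15)−(1, 13)]
2. C_y = 17  [C = 2·N−B = 2·(4, 15)−(1, 13)]
   so C = (7, 17)

C = (7, 17)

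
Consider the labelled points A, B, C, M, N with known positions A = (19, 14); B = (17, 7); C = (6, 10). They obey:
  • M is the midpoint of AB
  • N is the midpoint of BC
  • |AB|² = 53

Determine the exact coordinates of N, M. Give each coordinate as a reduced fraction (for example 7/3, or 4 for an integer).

1. M_x = 18  [2·M = A+B = (19, 14)+(17, 7)]
2. M_y = 21/2  [2·M = A+B = (19, 14)+(17, 7)]
   so M = (18, 21/2)
3. N_x = 23/2  [2·N = B+C = (17, 7)+(6, 10)]
4. N_y = 17/2  [2·N = B+C = (17, 7)+(6, 10)]
   so N = (23/2, 17/2)

N = (23/2, 17/2)
M = (18, 21/2)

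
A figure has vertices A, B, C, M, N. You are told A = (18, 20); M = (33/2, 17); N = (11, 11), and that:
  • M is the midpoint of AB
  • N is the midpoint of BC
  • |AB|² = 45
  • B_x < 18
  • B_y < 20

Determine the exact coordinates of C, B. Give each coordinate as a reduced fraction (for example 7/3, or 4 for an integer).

1. B_x = 15  [B = 2·M−A = 2·(33/2, 17)−(18, 20)]
2. B_y = 14  [B = 2·M−A = 2·(33/2, 17)−(18, 20)]
   so B = (15, 14)
3. C_x = 7  [C = 2·N−B = 2·(11, 11)−(15, 14)]
4. C_y = 8  [C = 2·N−B = 2·(11, 11)−(15, 14)]
   so C = (7, 8)

C = (7, 8)
B = (15, 14)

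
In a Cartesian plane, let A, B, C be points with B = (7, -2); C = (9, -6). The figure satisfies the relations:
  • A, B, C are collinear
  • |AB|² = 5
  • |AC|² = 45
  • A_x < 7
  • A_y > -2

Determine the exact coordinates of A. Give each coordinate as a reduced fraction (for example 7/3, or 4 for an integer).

A = (6, 0)

1. A_x = 6  [[A, B, C are collinear ⇒ 4x+2y-24=0] ∩ [|A−(7, -2)|²=5]]
2. A_y = 0  [[A, B, C are collinear ⇒ 4x+2y-24=0] ∩ [|A−(7, -2)|²=5]]
   so A = (6, 0)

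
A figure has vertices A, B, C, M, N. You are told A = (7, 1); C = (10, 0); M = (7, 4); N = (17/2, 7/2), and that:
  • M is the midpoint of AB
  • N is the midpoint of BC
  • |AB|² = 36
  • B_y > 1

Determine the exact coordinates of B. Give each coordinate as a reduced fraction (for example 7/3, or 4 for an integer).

1. B_x = 7  [B = 2·M−A = 2·(7, 4)−(7, 1)]
2. B_y = 7  [B = 2·M−A = 2·(7, 4)−(7, 1)]
   so B = (7, 7)

B = (7, 7)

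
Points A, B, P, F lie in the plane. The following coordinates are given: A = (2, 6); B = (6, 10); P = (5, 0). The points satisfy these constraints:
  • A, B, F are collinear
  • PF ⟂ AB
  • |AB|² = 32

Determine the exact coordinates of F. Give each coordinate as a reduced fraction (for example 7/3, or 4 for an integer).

1. F_x = 1/2  [[A, B, F are collinear ⇒ -4x+4y-16=0] ∩ [PF ⟂ AB ⇒ 4x+4y-20=0]]
2. F_y = 9/2  [[A, B, F are collinear ⇒ -4x+4y-16=0] ∩ [PF ⟂ AB ⇒ 4x+4y-20=0]]
   so F = (1/2, 9/2)

F = (1/2, 9/2)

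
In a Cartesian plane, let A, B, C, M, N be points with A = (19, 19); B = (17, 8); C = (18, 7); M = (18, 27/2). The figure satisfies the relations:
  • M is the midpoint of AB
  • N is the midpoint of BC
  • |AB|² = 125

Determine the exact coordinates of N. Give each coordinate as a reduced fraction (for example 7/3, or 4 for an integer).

N = (35/2, 15/2)

1. N_x = 35/2  [2·N = B+C = (17, 8)+(18, 7)]
2. N_y = 15/2  [2·N = B+C = (17, 8)+(18, 7)]
   so N = (35/2, 15/2)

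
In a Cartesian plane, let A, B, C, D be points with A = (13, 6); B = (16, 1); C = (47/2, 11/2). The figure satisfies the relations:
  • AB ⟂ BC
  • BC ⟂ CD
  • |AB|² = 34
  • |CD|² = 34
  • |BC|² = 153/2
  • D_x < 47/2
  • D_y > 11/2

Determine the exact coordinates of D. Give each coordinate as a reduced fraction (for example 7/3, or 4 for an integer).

D = (41/2, 21/2)

1. D_x = 41/2  [[BC ⟂ CD ⇒ 15/2x+9/2y-201=0] ∩ [|D−(47/2, 11/2)|²=34]]
2. D_y = 21/2  [[BC ⟂ CD ⇒ 15/2x+9/2y-201=0] ∩ [|D−(47/2, 11/2)|²=34]]
   so D = (41/2, 21/2)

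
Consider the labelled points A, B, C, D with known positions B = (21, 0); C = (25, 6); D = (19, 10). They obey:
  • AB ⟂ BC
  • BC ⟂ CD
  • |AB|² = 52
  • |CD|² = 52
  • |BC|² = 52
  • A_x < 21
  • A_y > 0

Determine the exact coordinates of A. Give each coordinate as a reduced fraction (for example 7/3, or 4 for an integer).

A = (15, 4)

1. A_x = 15  [[AB ⟂ BC ⇒ -4x-6y+84=0] ∩ [|A−(21, 0)|²=52]]
2. A_y = 4  [[AB ⟂ BC ⇒ -4x-6y+84=0] ∩ [|A−(21, 0)|²=52]]
   so A = (15, 4)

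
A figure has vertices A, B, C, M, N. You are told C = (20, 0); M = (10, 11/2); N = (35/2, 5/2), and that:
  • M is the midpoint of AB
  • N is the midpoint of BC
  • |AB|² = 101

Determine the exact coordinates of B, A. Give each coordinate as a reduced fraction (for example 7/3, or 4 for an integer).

B = (15, 5)
A = (5, 6)

1. B_x = 15  [B = 2·N−C = 2·(35/2, 5/2)−(20, 0)]
2. B_y = 5  [B = 2·N−C = 2·(35/2, 5/2)−(20, 0)]
   so B = (15, 5)
3. A_x = 5  [A = 2·M−B = 2·(10, 11/2)−(15, 5)]
4. A_y = 6  [A = 2·M−B = 2·(10, 11/2)−(15, 5)]
   so A = (5, 6)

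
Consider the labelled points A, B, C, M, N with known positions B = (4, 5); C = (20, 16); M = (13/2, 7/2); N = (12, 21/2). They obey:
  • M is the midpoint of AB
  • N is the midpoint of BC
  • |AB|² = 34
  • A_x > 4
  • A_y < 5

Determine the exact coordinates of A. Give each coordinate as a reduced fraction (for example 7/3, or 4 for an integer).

A = (9, 2)

1. A_x = 9  [A = 2·M−B = 2·(13/2, 7/2)−(4, 5)]
2. A_y = 2  [A = 2·M−B = 2·(13/2, 7/2)−(4, 5)]
   so A = (9, 2)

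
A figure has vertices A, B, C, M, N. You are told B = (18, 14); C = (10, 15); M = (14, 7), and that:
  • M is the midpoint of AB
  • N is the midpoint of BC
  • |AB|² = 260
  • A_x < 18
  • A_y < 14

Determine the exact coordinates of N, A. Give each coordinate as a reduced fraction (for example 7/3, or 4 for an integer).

1. A_x = 10  [A = 2·M−B = 2·(14, 7)−(18, 14)]
2. A_y = 0  [A = 2·M−B = 2·(14, 7)−(18, 14)]
   so A = (10, 0)
3. N_x = 14  [2·N = B+C = (18, 14)+(10, 15)]
4. N_y = 29/2  [2·N = B+C = (18, 14)+(10, 15)]
   so N = (14, 29/2)

N = (14, 29/2)
A = (10, 0)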